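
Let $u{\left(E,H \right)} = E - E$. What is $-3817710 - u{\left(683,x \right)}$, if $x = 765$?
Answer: $-3817710$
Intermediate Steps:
$u{\left(E,H \right)} = 0$
$-3817710 - u{\left(683,x \right)} = -3817710 - 0 = -3817710 + 0 = -3817710$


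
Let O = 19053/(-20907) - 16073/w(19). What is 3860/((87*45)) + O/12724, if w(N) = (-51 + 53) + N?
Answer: 37493480203/40501646703 ≈ 0.92573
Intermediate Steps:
w(N) = 2 + N
O = -37382036/48783 (O = 19053/(-20907) - 16073/(2 + 19) = 19053*(-1/20907) - 16073/21 = -2117/2323 - 16073*1/21 = -2117/2323 - 16073/21 = -37382036/48783 ≈ -766.29)
3860/((87*45)) + O/12724 = 3860/((87*45)) - 37382036/48783/12724 = 3860/3915 - 37382036/48783*1/12724 = 3860*(1/3915) - 9345509/155178723 = 772/783 - 9345509/155178723 = 37493480203/40501646703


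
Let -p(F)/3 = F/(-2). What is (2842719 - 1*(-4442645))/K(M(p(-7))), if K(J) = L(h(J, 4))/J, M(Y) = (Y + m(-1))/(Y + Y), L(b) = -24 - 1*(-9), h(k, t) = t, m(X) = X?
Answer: -83781686/315 ≈ -2.6597e+5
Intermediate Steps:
p(F) = 3*F/2 (p(F) = -3*F/(-2) = -3*F*(-1)/2 = -(-3)*F/2 = 3*F/2)
L(b) = -15 (L(b) = -24 + 9 = -15)
M(Y) = (-1 + Y)/(2*Y) (M(Y) = (Y - 1)/(Y + Y) = (-1 + Y)/((2*Y)) = (-1 + Y)*(1/(2*Y)) = (-1 + Y)/(2*Y))
K(J) = -15/J
(2842719 - 1*(-4442645))/K(M(p(-7))) = (2842719 - 1*(-4442645))/((-15*(-21/(-1 + (3/2)*(-7))))) = (2842719 + 4442645)/((-15*(-21/(-1 - 21/2)))) = 7285364/((-15/((½)*(-2/21)*(-23/2)))) = 7285364/((-15/23/42)) = 7285364/((-15*42/23)) = 7285364/(-630/23) = 7285364*(-23/630) = -83781686/315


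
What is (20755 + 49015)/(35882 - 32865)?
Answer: 69770/3017 ≈ 23.126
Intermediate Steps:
(20755 + 49015)/(35882 - 32865) = 69770/3017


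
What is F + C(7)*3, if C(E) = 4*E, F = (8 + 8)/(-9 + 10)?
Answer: 100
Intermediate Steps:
F = 16 (F = 16/1 = 16*1 = 16)
F + C(7)*3 = 16 + (4*7)*3 = 16 + 28*3 = 16 + 84 = 100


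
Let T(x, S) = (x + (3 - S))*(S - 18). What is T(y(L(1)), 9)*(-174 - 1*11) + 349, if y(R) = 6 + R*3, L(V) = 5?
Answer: 25324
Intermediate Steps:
y(R) = 6 + 3*R
T(x, S) = (-18 + S)*(3 + x - S) (T(x, S) = (3 + x - S)*(-18 + S) = (-18 + S)*(3 + x - S))
T(y(L(1)), 9)*(-174 - 1*11) + 349 = (-54 - 1*9² - 18*(6 + 3*5) + 21*9 + 9*(6 + 3*5))*(-174 - 1*11) + 349 = (-54 - 1*81 - 18*(6 + 15) + 189 + 9*(6 + 15))*(-174 - 11) + 349 = (-54 - 81 - 18*21 + 189 + 9*21)*(-185) + 349 = (-54 - 81 - 378 + 189 + 189)*(-185) + 349 = -135*(-185) + 349 = 24975 + 349 = 25324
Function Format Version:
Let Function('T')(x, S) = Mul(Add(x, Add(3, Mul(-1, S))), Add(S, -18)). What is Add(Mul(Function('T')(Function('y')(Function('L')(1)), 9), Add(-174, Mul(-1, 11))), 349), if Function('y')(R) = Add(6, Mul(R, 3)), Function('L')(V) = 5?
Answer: 25324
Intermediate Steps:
Function('y')(R) = Add(6, Mul(3, R))
Function('T')(x, S) = Mul(Add(-18, S), Add(3, x, Mul(-1, S))) (Function('T')(x, S) = Mul(Add(3, x, Mul(-1, S)), Add(-18, S)) = Mul(Add(-18, S), Add(3, x, Mul(-1, S))))
Add(Mul(Function('T')(Function('y')(Function('L')(1)), 9), Add(-174, Mul(-1, 11))), 349) = Add(Mul(Add(-54, Mul(-1, Pow(9, 2)), Mul(-18, Add(6, Mul(3, 5))), Mul(21, 9), Mul(9, Add(6, Mul(3, 5)))), Add(-174, Mul(-1, 11))), 349) = Add(Mul(Add(-54, Mul(-1, 81), Mul(-18, Add(6, 15)), 189, Mul(9, Add(6, 15))), Add(-174, -11)), 349) = Add(Mul(Add(-54, -81, Mul(-18, 21), 189, Mul(9, 21)), -185), 349) = Add(Mul(Add(-54, -81, -378, 189, 189), -185), 349) = Add(Mul(-135, -185), 349) = Add(24975, 349) = 25324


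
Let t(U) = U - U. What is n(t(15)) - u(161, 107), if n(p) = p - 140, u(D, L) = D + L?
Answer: -408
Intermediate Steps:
t(U) = 0
n(p) = -140 + p
n(t(15)) - u(161, 107) = (-140 + 0) - (161 + 107) = -140 - 1*268 = -140 - 268 = -408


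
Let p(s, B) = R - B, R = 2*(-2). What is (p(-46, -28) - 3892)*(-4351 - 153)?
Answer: 17421472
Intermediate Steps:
R = -4
p(s, B) = -4 - B
(p(-46, -28) - 3892)*(-4351 - 153) = ((-4 - 1*(-28)) - 3892)*(-4351 - 153) = ((-4 + 28) - 3892)*(-4504) = (24 - 3892)*(-4504) = -3868*(-4504) = 17421472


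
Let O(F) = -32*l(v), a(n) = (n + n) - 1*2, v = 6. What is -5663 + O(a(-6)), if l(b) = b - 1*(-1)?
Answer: -5887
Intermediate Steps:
a(n) = -2 + 2*n (a(n) = 2*n - 2 = -2 + 2*n)
l(b) = 1 + b (l(b) = b + 1 = 1 + b)
O(F) = -224 (O(F) = -32*(1 + 6) = -32*7 = -224)
-5663 + O(a(-6)) = -5663 - 224 = -5887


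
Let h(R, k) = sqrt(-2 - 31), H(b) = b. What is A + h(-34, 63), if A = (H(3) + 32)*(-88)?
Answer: -3080 + I*sqrt(33) ≈ -3080.0 + 5.7446*I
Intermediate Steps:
h(R, k) = I*sqrt(33) (h(R, k) = sqrt(-33) = I*sqrt(33))
A = -3080 (A = (3 + 32)*(-88) = 35*(-88) = -3080)
A + h(-34, 63) = -3080 + I*sqrt(33)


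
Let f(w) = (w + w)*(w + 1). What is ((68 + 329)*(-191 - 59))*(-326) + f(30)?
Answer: 32357360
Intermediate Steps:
f(w) = 2*w*(1 + w) (f(w) = (2*w)*(1 + w) = 2*w*(1 + w))
((68 + 329)*(-191 - 59))*(-326) + f(30) = ((68 + 329)*(-191 - 59))*(-326) + 2*30*(1 + 30) = (397*(-250))*(-326) + 2*30*31 = -99250*(-326) + 1860 = 32355500 + 1860 = 32357360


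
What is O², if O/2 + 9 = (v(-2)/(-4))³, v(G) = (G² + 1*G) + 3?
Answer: 491401/1024 ≈ 479.88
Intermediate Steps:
v(G) = 3 + G + G² (v(G) = (G² + G) + 3 = (G + G²) + 3 = 3 + G + G²)
O = -701/32 (O = -18 + 2*((3 - 2 + (-2)²)/(-4))³ = -18 + 2*((3 - 2 + 4)*(-¼))³ = -18 + 2*(5*(-¼))³ = -18 + 2*(-5/4)³ = -18 + 2*(-125/64) = -18 - 125/32 = -701/32 ≈ -21.906)
O² = (-701/32)² = 491401/1024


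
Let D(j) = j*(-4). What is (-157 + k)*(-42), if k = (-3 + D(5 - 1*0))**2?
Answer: -15624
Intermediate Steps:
D(j) = -4*j
k = 529 (k = (-3 - 4*(5 - 1*0))**2 = (-3 - 4*(5 + 0))**2 = (-3 - 4*5)**2 = (-3 - 20)**2 = (-23)**2 = 529)
(-157 + k)*(-42) = (-157 + 529)*(-42) = 372*(-42) = -15624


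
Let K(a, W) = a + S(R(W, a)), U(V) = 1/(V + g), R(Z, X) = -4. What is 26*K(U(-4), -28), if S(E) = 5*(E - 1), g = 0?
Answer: -1313/2 ≈ -656.50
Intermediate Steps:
S(E) = -5 + 5*E (S(E) = 5*(-1 + E) = -5 + 5*E)
U(V) = 1/V (U(V) = 1/(V + 0) = 1/V)
K(a, W) = -25 + a (K(a, W) = a + (-5 + 5*(-4)) = a + (-5 - 20) = a - 25 = -25 + a)
26*K(U(-4), -28) = 26*(-25 + 1/(-4)) = 26*(-25 - ¼) = 26*(-101/4) = -1313/2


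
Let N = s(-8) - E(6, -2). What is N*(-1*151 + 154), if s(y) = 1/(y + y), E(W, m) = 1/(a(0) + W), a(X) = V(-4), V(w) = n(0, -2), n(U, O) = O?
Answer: -15/16 ≈ -0.93750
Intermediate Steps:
V(w) = -2
a(X) = -2
E(W, m) = 1/(-2 + W)
s(y) = 1/(2*y)
N = -5/16 (N = (½)/(-8) - 1/(-2 + 6) = (½)*(-⅛) - 1/4 = -1/16 - 1*¼ = -1/16 - ¼ = -5/16 ≈ -0.31250)
N*(-1*151 + 154) = -5*(-1*151 + 154)/16 = -5*(-151 + 154)/16 = -5/16*3 = -15/16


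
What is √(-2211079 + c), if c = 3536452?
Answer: √1325373 ≈ 1151.2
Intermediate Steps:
√(-2211079 + c) = √(-2211079 + 3536452) = √1325373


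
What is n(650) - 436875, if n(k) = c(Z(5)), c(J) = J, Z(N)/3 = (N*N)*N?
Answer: -436500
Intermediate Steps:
Z(N) = 3*N³ (Z(N) = 3*((N*N)*N) = 3*(N²*N) = 3*N³)
n(k) = 375 (n(k) = 3*5³ = 3*125 = 375)
n(650) - 436875 = 375 - 436875 = -436500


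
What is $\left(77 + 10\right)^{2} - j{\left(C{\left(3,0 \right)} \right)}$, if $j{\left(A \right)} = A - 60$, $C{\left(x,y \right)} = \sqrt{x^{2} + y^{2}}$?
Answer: $7626$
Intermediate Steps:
$j{\left(A \right)} = -60 + A$ ($j{\left(A \right)} = A - 60 = -60 + A$)
$\left(77 + 10\right)^{2} - j{\left(C{\left(3,0 \right)} \right)} = \left(77 + 10\right)^{2} - \left(-60 + \sqrt{3^{2} + 0^{2}}\right) = 87^{2} - \left(-60 + \sqrt{9 + 0}\right) = 7569 - \left(-60 + \sqrt{9}\right) = 7569 - \left(-60 + 3\right) = 7569 - -57 = 7569 + 57 = 7626$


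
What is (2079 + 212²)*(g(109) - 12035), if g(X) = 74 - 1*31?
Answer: -563899816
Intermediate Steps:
g(X) = 43 (g(X) = 74 - 31 = 43)
(2079 + 212²)*(g(109) - 12035) = (2079 + 212²)*(43 - 12035) = (2079 + 44944)*(-11992) = 47023*(-11992) = -563899816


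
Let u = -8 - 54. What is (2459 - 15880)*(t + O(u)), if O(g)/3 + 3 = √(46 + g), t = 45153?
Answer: -605877624 - 161052*I ≈ -6.0588e+8 - 1.6105e+5*I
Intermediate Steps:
u = -62
O(g) = -9 + 3*√(46 + g)
(2459 - 15880)*(t + O(u)) = (2459 - 15880)*(45153 + (-9 + 3*√(46 - 62))) = -13421*(45153 + (-9 + 3*√(-16))) = -13421*(45153 + (-9 + 3*(4*I))) = -13421*(45153 + (-9 + 12*I)) = -13421*(45144 + 12*I) = -605877624 - 161052*I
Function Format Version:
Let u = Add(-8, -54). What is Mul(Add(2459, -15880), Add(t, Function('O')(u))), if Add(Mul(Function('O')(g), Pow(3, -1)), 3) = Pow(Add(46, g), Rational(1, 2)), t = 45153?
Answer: Add(-605877624, Mul(-161052, I)) ≈ Add(-6.0588e+8, Mul(-1.6105e+5, I))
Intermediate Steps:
u = -62
Function('O')(g) = Add(-9, Mul(3, Pow(Add(46, g), Rational(1, 2))))
Mul(Add(2459, -15880), Add(t, Function('O')(u))) = Mul(Add(2459, -15880), Add(45153, Add(-9, Mul(3, Pow(Add(46, -62), Rational(1, 2)))))) = Mul(-13421, Add(45153, Add(-9, Mul(3, Pow(-16, Rational(1, 2)))))) = Mul(-13421, Add(45153, Add(-9, Mul(3, Mul(4, I))))) = Mul(-13421, Add(45153, Add(-9, Mul(12, I)))) = Mul(-13421, Add(45144, Mul(12, I))) = Add(-605877624, Mul(-161052, I))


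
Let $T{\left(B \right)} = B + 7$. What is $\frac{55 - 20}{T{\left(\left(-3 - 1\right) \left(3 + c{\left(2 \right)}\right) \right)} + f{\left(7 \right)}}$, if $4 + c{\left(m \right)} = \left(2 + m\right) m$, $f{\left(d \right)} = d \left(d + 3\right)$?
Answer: $\frac{5}{7} \approx 0.71429$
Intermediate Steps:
$f{\left(d \right)} = d \left(3 + d\right)$
$c{\left(m \right)} = -4 + m \left(2 + m\right)$ ($c{\left(m \right)} = -4 + \left(2 + m\right) m = -4 + m \left(2 + m\right)$)
$T{\left(B \right)} = 7 + B$
$\frac{55 - 20}{T{\left(\left(-3 - 1\right) \left(3 + c{\left(2 \right)}\right) \right)} + f{\left(7 \right)}} = \frac{55 - 20}{\left(7 + \left(-3 - 1\right) \left(3 + \left(-4 + 2^{2} + 2 \cdot 2\right)\right)\right) + 7 \left(3 + 7\right)} = \frac{35}{\left(7 + \left(-3 - 1\right) \left(3 + \left(-4 + 4 + 4\right)\right)\right) + 7 \cdot 10} = \frac{35}{\left(7 - 4 \left(3 + 4\right)\right) + 70} = \frac{35}{\left(7 - 28\right) + 70} = \frac{35}{-21 + 70} = \frac{35}{49} = 35 \cdot \frac{1}{49} = \frac{5}{7}$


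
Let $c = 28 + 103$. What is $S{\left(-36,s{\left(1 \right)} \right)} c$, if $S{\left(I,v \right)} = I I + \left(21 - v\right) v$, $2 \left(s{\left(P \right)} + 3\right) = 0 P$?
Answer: $160344$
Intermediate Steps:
$s{\left(P \right)} = -3$ ($s{\left(P \right)} = -3 + \frac{0 P}{2} = -3 + \frac{1}{2} \cdot 0 = -3 + 0 = -3$)
$S{\left(I,v \right)} = I^{2} + v \left(21 - v\right)$
$c = 131$
$S{\left(-36,s{\left(1 \right)} \right)} c = \left(\left(-36\right)^{2} - \left(-3\right)^{2} + 21 \left(-3\right)\right) 131 = \left(1296 - 9 - 63\right) 131 = 1224 \cdot 131 = 160344$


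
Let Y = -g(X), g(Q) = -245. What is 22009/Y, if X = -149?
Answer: 22009/245 ≈ 89.833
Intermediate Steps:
Y = 245 (Y = -1*(-245) = 245)
22009/Y = 22009/245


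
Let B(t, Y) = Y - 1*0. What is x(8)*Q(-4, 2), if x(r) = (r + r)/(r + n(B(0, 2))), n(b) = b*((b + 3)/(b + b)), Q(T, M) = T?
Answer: -128/21 ≈ -6.0952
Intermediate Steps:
B(t, Y) = Y (B(t, Y) = Y + 0 = Y)
n(b) = 3/2 + b/2 (n(b) = b*((3 + b)/((2*b))) = b*((3 + b)*(1/(2*b))) = b*((3 + b)/(2*b)) = 3/2 + b/2)
x(r) = 2*r/(5/2 + r) (x(r) = (r + r)/(r + (3/2 + (½)*2)) = (2*r)/(r + (3/2 + 1)) = (2*r)/(r + 5/2) = (2*r)/(5/2 + r) = 2*r/(5/2 + r))
x(8)*Q(-4, 2) = (4*8/(5 + 2*8))*(-4) = (4*8/(5 + 16))*(-4) = (4*8/21)*(-4) = (4*8*(1/21))*(-4) = (32/21)*(-4) = -128/21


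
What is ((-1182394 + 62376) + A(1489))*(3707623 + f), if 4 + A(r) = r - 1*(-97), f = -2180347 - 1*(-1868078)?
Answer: -3797486146344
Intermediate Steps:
f = -312269 (f = -2180347 + 1868078 = -312269)
A(r) = 93 + r (A(r) = -4 + (r - 1*(-97)) = -4 + (r + 97) = -4 + (97 + r) = 93 + r)
((-1182394 + 62376) + A(1489))*(3707623 + f) = ((-1182394 + 62376) + (93 + 1489))*(3707623 - 312269) = (-1120018 + 1582)*3395354 = -1118436*3395354 = -3797486146344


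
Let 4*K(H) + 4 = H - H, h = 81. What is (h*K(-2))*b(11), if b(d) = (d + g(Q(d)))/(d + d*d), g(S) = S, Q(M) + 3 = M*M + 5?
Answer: -1809/22 ≈ -82.227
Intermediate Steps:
Q(M) = 2 + M² (Q(M) = -3 + (M*M + 5) = -3 + (M² + 5) = -3 + (5 + M²) = 2 + M²)
K(H) = -1 (K(H) = -1 + (H - H)/4 = -1 + (¼)*0 = -1 + 0 = -1)
b(d) = (2 + d + d²)/(d + d²) (b(d) = (d + (2 + d²))/(d + d*d) = (2 + d + d²)/(d + d²))
(h*K(-2))*b(11) = (81*(-1))*((2 + 11 + 11²)/(11*(1 + 11))) = -81*(2 + 11 + 121)/(11*12) = -81*134/(11*12) = -81*67/66 = -1809/22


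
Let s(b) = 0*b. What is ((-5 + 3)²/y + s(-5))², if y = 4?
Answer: 1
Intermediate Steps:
s(b) = 0
((-5 + 3)²/y + s(-5))² = ((-5 + 3)²/4 + 0)² = ((-2)²*(¼) + 0)² = (4*(¼) + 0)² = (1 + 0)² = 1² = 1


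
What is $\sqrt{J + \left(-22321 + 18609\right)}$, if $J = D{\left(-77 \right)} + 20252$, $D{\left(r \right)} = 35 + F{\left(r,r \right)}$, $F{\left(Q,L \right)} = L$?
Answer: $\sqrt{16498} \approx 128.44$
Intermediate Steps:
$D{\left(r \right)} = 35 + r$
$J = 20210$ ($J = \left(35 - 77\right) + 20252 = -42 + 20252 = 20210$)
$\sqrt{J + \left(-22321 + 18609\right)} = \sqrt{20210 + \left(-22321 + 18609\right)} = \sqrt{20210 - 3712} = \sqrt{16498}$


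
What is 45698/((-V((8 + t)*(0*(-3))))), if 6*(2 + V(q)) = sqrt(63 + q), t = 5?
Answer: 365584/9 + 91396*sqrt(7)/9 ≈ 67488.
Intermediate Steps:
V(q) = -2 + sqrt(63 + q)/6
45698/((-V((8 + t)*(0*(-3))))) = 45698/((-(-2 + sqrt(63 + (8 + 5)*(0*(-3)))/6))) = 45698/((-(-2 + sqrt(63 + 13*0)/6))) = 45698/((-(-2 + sqrt(63 + 0)/6))) = 45698/((-(-2 + sqrt(63)/6))) = 45698/((-(-2 + (3*sqrt(7))/6))) = 45698/((-(-2 + sqrt(7)/2))) = 45698/(2 - sqrt(7)/2)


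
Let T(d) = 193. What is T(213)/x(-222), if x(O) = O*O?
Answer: 193/49284 ≈ 0.0039161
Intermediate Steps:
x(O) = O²
T(213)/x(-222) = 193/((-222)²) = 193/49284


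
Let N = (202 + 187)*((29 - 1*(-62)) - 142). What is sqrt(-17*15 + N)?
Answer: I*sqrt(20094) ≈ 141.75*I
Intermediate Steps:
N = -19839 (N = 389*((29 + 62) - 142) = 389*(91 - 142) = 389*(-51) = -19839)
sqrt(-17*15 + N) = sqrt(-17*15 - 19839) = sqrt(-255 - 19839) = sqrt(-20094) = I*sqrt(20094)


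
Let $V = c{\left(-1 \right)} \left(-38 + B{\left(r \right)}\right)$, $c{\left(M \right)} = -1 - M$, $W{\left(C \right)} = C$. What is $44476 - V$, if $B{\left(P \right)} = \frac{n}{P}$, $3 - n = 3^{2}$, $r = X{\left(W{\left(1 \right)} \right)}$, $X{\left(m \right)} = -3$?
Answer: $44476$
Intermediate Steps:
$r = -3$
$n = -6$ ($n = 3 - 3^{2} = 3 - 9 = -6$)
$B{\left(P \right)} = - \frac{6}{P}$
$V = 0$ ($V = \left(-1 - -1\right) \left(-38 - \frac{6}{-3}\right) = \left(-1 + 1\right) \left(-38 - -2\right) = 0 \left(-38 + 2\right) = 0 \left(-36\right) = 0$)
$44476 - V = 44476 - 0 = 44476 + 0 = 44476$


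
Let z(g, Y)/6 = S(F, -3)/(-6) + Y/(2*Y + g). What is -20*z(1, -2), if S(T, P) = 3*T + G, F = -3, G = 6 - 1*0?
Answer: -140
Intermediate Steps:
G = 6 (G = 6 + 0 = 6)
S(T, P) = 6 + 3*T (S(T, P) = 3*T + 6 = 6 + 3*T)
z(g, Y) = 3 + 6*Y/(g + 2*Y) (z(g, Y) = 6*((6 + 3*(-3))/(-6) + Y/(2*Y + g)) = 6*((6 - 9)*(-1/6) + Y/(g + 2*Y)) = 6*(-3*(-1/6) + Y/(g + 2*Y)) = 6*(1/2 + Y/(g + 2*Y)) = 3 + 6*Y/(g + 2*Y))
-20*z(1, -2) = -60*(1 + 4*(-2))/(1 + 2*(-2)) = -60*(1 - 8)/(1 - 4) = -60*(-7)/(-3) = -60*(-1)*(-7)/3 = -20*7 = -140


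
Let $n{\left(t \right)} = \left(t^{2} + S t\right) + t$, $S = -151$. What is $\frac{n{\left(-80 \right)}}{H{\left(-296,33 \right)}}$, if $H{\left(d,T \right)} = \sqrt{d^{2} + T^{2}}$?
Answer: $\frac{3680 \sqrt{88705}}{17741} \approx 61.779$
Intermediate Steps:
$H{\left(d,T \right)} = \sqrt{T^{2} + d^{2}}$
$n{\left(t \right)} = t^{2} - 150 t$ ($n{\left(t \right)} = \left(t^{2} - 151 t\right) + t = t^{2} - 150 t$)
$\frac{n{\left(-80 \right)}}{H{\left(-296,33 \right)}} = \frac{\left(-80\right) \left(-150 - 80\right)}{\sqrt{33^{2} + \left(-296\right)^{2}}} = \frac{\left(-80\right) \left(-230\right)}{\sqrt{1089 + 87616}} = \frac{18400}{\sqrt{88705}} = 18400 \frac{\sqrt{88705}}{88705} = \frac{3680 \sqrt{88705}}{17741}$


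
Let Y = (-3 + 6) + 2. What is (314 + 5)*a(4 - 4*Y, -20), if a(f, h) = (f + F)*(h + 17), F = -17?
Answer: 31581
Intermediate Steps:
Y = 5 (Y = 3 + 2 = 5)
a(f, h) = (-17 + f)*(17 + h) (a(f, h) = (f - 17)*(h + 17) = (-17 + f)*(17 + h))
(314 + 5)*a(4 - 4*Y, -20) = (314 + 5)*(-289 - 17*(-20) + 17*(4 - 4*5) + (4 - 4*5)*(-20)) = 319*(-289 + 340 + 17*(4 - 20) + (4 - 20)*(-20)) = 319*(-289 + 340 + 17*(-16) - 16*(-20)) = 319*(-289 + 340 - 272 + 320) = 319*99 = 31581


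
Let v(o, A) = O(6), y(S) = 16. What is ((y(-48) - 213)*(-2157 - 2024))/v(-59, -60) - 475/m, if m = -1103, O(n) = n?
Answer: 908496521/6618 ≈ 1.3728e+5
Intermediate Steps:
v(o, A) = 6
((y(-48) - 213)*(-2157 - 2024))/v(-59, -60) - 475/m = ((16 - 213)*(-2157 - 2024))/6 - 475/(-1103) = -197*(-4181)*(⅙) - 475*(-1/1103) = 823657*(⅙) + 475/1103 = 823657/6 + 475/1103 = 908496521/6618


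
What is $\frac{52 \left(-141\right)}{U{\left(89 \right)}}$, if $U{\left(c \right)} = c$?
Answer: $- \frac{7332}{89} \approx -82.382$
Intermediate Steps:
$\frac{52 \left(-141\right)}{U{\left(89 \right)}} = \frac{52 \left(-141\right)}{89} = \left(-7332\right) \frac{1}{89} = - \frac{7332}{89}$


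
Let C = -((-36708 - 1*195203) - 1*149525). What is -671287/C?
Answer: -671287/381436 ≈ -1.7599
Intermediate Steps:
C = 381436 (C = -((-36708 - 195203) - 149525) = -(-231911 - 149525) = -1*(-381436) = 381436)
-671287/C = -671287/381436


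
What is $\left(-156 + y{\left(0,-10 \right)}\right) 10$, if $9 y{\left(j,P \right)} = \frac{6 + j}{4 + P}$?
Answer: $- \frac{14050}{9} \approx -1561.1$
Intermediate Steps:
$y{\left(j,P \right)} = \frac{6 + j}{9 \left(4 + P\right)}$ ($y{\left(j,P \right)} = \frac{\left(6 + j\right) \frac{1}{4 + P}}{9} = \frac{\frac{1}{4 + P} \left(6 + j\right)}{9} = \frac{6 + j}{9 \left(4 + P\right)}$)
$\left(-156 + y{\left(0,-10 \right)}\right) 10 = \left(-156 + \frac{6 + 0}{9 \left(4 - 10\right)}\right) 10 = \left(-156 + \frac{1}{9} \frac{1}{-6} \cdot 6\right) 10 = \left(-156 + \frac{1}{9} \left(- \frac{1}{6}\right) 6\right) 10 = \left(-156 - \frac{1}{9}\right) 10 = \left(- \frac{1405}{9}\right) 10 = - \frac{14050}{9}$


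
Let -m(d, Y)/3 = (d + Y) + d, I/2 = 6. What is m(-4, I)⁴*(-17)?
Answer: -352512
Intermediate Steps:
I = 12 (I = 2*6 = 12)
m(d, Y) = -6*d - 3*Y (m(d, Y) = -3*((d + Y) + d) = -3*((Y + d) + d) = -3*(Y + 2*d) = -6*d - 3*Y)
m(-4, I)⁴*(-17) = (-6*(-4) - 3*12)⁴*(-17) = (24 - 36)⁴*(-17) = (-12)⁴*(-17) = 20736*(-17) = -352512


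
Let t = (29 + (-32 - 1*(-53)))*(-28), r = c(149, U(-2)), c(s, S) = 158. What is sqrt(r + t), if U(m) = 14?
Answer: 3*I*sqrt(138) ≈ 35.242*I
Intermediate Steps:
r = 158
t = -1400 (t = (29 + (-32 + 53))*(-28) = (29 + 21)*(-28) = 50*(-28) = -1400)
sqrt(r + t) = sqrt(158 - 1400) = sqrt(-1242) = 3*I*sqrt(138)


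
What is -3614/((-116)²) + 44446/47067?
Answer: 7378711/10919544 ≈ 0.67573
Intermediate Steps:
-3614/((-116)²) + 44446/47067 = -3614/13456 + 44446*(1/47067) = -3614*1/13456 + 44446/47067 = -1807/6728 + 44446/47067 = 7378711/10919544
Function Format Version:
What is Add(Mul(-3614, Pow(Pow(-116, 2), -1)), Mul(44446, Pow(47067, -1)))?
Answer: Rational(7378711, 10919544) ≈ 0.67573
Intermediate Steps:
Add(Mul(-3614, Pow(Pow(-116, 2), -1)), Mul(44446, Pow(47067, -1))) = Add(Mul(-3614, Pow(13456, -1)), Mul(44446, Rational(1, 47067))) = Add(Mul(-3614, Rational(1, 13456)), Rational(44446, 47067)) = Add(Rational(-1807, 6728), Rational(44446, 47067)) = Rational(7378711, 10919544)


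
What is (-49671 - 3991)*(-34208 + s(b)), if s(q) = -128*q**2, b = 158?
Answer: 173306795200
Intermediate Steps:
(-49671 - 3991)*(-34208 + s(b)) = (-49671 - 3991)*(-34208 - 128*158**2) = -53662*(-34208 - 128*24964) = -53662*(-34208 - 3195392) = -53662*(-3229600) = 173306795200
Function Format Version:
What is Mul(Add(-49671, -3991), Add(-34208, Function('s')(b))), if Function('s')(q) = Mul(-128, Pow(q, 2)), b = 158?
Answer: 173306795200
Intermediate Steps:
Mul(Add(-49671, -3991), Add(-34208, Function('s')(b))) = Mul(Add(-49671, -3991), Add(-34208, Mul(-128, Pow(158, 2)))) = Mul(-53662, Add(-34208, Mul(-128, 24964))) = Mul(-53662, Add(-34208, -3195392)) = Mul(-53662, -3229600) = 173306795200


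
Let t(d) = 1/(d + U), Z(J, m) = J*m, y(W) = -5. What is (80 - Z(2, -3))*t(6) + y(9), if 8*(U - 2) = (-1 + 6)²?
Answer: 243/89 ≈ 2.7303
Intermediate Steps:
U = 41/8 (U = 2 + (-1 + 6)²/8 = 2 + (⅛)*5² = 2 + (⅛)*25 = 2 + 25/8 = 41/8 ≈ 5.1250)
t(d) = 1/(41/8 + d) (t(d) = 1/(d + 41/8) = 1/(41/8 + d))
(80 - Z(2, -3))*t(6) + y(9) = (80 - 2*(-3))*(8/(41 + 8*6)) - 5 = (80 - 1*(-6))*(8/(41 + 48)) - 5 = (80 + 6)*(8/89) - 5 = 86*(8*(1/89)) - 5 = 86*(8/89) - 5 = 688/89 - 5 = 243/89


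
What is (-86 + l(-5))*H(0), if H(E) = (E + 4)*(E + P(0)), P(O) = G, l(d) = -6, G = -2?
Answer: 736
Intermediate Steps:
P(O) = -2
H(E) = (-2 + E)*(4 + E) (H(E) = (E + 4)*(E - 2) = (4 + E)*(-2 + E) = (-2 + E)*(4 + E))
(-86 + l(-5))*H(0) = (-86 - 6)*(-8 + 0² + 2*0) = -92*(-8 + 0 + 0) = -92*(-8) = 736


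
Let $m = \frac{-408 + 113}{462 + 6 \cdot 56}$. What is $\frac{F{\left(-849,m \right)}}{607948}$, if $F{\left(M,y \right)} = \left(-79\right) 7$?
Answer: $- \frac{553}{607948} \approx -0.00090962$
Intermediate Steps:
$m = - \frac{295}{798}$ ($m = - \frac{295}{462 + 336} = - \frac{295}{798} \approx -0.36967$)
$F{\left(M,y \right)} = -553$
$\frac{F{\left(-849,m \right)}}{607948} = - \frac{553}{607948}$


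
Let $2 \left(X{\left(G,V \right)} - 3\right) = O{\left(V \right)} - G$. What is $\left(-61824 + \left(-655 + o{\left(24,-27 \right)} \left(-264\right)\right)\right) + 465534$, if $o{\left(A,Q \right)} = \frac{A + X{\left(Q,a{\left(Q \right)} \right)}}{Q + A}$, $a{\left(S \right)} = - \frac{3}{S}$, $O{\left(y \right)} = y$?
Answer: $\frac{3659615}{9} \approx 4.0662 \cdot 10^{5}$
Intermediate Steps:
$X{\left(G,V \right)} = 3 + \frac{V}{2} - \frac{G}{2}$ ($X{\left(G,V \right)} = 3 + \frac{V - G}{2} = 3 - \left(\frac{G}{2} - \frac{V}{2}\right) = 3 + \frac{V}{2} - \frac{G}{2}$)
$o{\left(A,Q \right)} = \frac{3 + A - \frac{3}{2 Q} - \frac{Q}{2}}{A + Q}$ ($o{\left(A,Q \right)} = \frac{A + \left(3 + \frac{\left(-3\right) \frac{1}{Q}}{2} - \frac{Q}{2}\right)}{Q + A} = \frac{A - \left(-3 + \frac{Q}{2} + \frac{3}{2 Q}\right)}{A + Q} = \frac{3 + A - \frac{3}{2 Q} - \frac{Q}{2}}{A + Q}$)
$\left(-61824 + \left(-655 + o{\left(24,-27 \right)} \left(-264\right)\right)\right) + 465534 = \left(-61824 - \left(655 - \frac{-3 - 27 \left(6 - -27\right) + 2 \cdot 24 \left(-27\right)}{2 \left(-27\right) \left(24 - 27\right)} \left(-264\right)\right)\right) + 465534 = \left(-61824 - \left(655 - \frac{1}{2} \left(- \frac{1}{27}\right) \frac{1}{-3} \left(-3 - 27 \left(6 + 27\right) - 1296\right) \left(-264\right)\right)\right) + 465534 = \left(-61824 - \left(655 - \frac{1}{2} \left(- \frac{1}{27}\right) \left(- \frac{1}{3}\right) \left(-3 - 891 - 1296\right) \left(-264\right)\right)\right) + 465534 = \left(-61824 - \left(655 - \frac{1}{2} \left(- \frac{1}{27}\right) \left(- \frac{1}{3}\right) \left(-2190\right) \left(-264\right)\right)\right) + 465534 = \left(-61824 - - \frac{26225}{9}\right) + 465534 = \left(-61824 + \left(-655 + \frac{32120}{9}\right)\right) + 465534 = \left(-61824 + \frac{26225}{9}\right) + 465534 = - \frac{530191}{9} + 465534 = \frac{3659615}{9}$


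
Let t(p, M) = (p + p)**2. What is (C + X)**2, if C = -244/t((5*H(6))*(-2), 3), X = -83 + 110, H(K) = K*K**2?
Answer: 15868727860957321/21767823360000 ≈ 729.00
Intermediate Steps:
H(K) = K**3
t(p, M) = 4*p**2 (t(p, M) = (2*p)**2 = 4*p**2)
X = 27
C = -61/4665600 (C = -244/(4*((5*6**3)*(-2))**2) = -244/(4*((5*216)*(-2))**2) = -244/(4*(1080*(-2))**2) = -244/(4*(-2160)**2) = -244/(4*4665600) = -244/18662400 = -244*1/18662400 = -61/4665600 ≈ -1.3074e-5)
(C + X)**2 = (-61/4665600 + 27)**2 = (125971139/4665600)**2 = 15868727860957321/21767823360000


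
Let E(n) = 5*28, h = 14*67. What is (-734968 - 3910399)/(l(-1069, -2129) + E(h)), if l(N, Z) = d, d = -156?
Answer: 4645367/16 ≈ 2.9034e+5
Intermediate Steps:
h = 938
l(N, Z) = -156
E(n) = 140
(-734968 - 3910399)/(l(-1069, -2129) + E(h)) = (-734968 - 3910399)/(-156 + 140) = -4645367/(-16) = -4645367*(-1/16) = 4645367/16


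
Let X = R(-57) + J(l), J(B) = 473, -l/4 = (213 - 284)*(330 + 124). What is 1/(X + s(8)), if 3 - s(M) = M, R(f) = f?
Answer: 1/411 ≈ 0.0024331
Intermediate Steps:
l = 128936 (l = -4*(213 - 284)*(330 + 124) = -(-284)*454 = -4*(-32234) = 128936)
s(M) = 3 - M
X = 416 (X = -57 + 473 = 416)
1/(X + s(8)) = 1/(416 + (3 - 1*8)) = 1/(416 + (3 - 8)) = 1/(416 - 5) = 1/411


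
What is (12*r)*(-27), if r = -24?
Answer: 7776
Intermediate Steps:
(12*r)*(-27) = (12*(-24))*(-27) = -288*(-27) = 7776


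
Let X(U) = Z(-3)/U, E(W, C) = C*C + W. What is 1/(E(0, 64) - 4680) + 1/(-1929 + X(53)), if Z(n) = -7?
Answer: -33299/14927624 ≈ -0.0022307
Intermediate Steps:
E(W, C) = W + C² (E(W, C) = C² + W = W + C²)
X(U) = -7/U
1/(E(0, 64) - 4680) + 1/(-1929 + X(53)) = 1/((0 + 64²) - 4680) + 1/(-1929 - 7/53) = 1/((0 + 4096) - 4680) + 1/(-1929 - 7*1/53) = 1/(4096 - 4680) + 1/(-1929 - 7/53) = 1/(-584) + 1/(-102244/53) = -1/584 - 53/102244 = -33299/14927624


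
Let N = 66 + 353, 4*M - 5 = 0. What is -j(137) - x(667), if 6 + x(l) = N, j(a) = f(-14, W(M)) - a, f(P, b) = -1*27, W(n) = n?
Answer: -249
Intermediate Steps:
M = 5/4 (M = 5/4 + (1/4)*0 = 5/4 + 0 = 5/4 ≈ 1.2500)
f(P, b) = -27
N = 419
j(a) = -27 - a
x(l) = 413 (x(l) = -6 + 419 = 413)
-j(137) - x(667) = -(-27 - 1*137) - 1*413 = -(-27 - 137) - 413 = -1*(-164) - 413 = 164 - 413 = -249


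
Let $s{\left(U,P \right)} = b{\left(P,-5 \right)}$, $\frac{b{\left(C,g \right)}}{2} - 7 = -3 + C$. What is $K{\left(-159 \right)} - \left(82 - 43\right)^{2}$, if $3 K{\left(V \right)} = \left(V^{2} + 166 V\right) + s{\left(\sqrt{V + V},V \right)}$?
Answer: $- \frac{5986}{3} \approx -1995.3$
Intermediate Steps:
$b{\left(C,g \right)} = 8 + 2 C$ ($b{\left(C,g \right)} = 14 + 2 \left(-3 + C\right) = 14 + \left(-6 + 2 C\right) = 8 + 2 C$)
$s{\left(U,P \right)} = 8 + 2 P$
$K{\left(V \right)} = \frac{8}{3} + 56 V + \frac{V^{2}}{3}$ ($K{\left(V \right)} = \frac{\left(V^{2} + 166 V\right) + \left(8 + 2 V\right)}{3} = \frac{8 + V^{2} + 168 V}{3} = \frac{8}{3} + 56 V + \frac{V^{2}}{3}$)
$K{\left(-159 \right)} - \left(82 - 43\right)^{2} = \left(\frac{8}{3} + 56 \left(-159\right) + \frac{\left(-159\right)^{2}}{3}\right) - \left(82 - 43\right)^{2} = \left(\frac{8}{3} - 8904 + \frac{1}{3} \cdot 25281\right) - 39^{2} = \left(\frac{8}{3} - 8904 + 8427\right) - 1521 = - \frac{1423}{3} - 1521 = - \frac{5986}{3}$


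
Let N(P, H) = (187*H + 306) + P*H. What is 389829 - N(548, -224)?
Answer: 554163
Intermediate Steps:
N(P, H) = 306 + 187*H + H*P (N(P, H) = (306 + 187*H) + H*P = 306 + 187*H + H*P)
389829 - N(548, -224) = 389829 - (306 + 187*(-224) - 224*548) = 389829 - (306 - 41888 - 122752) = 389829 - 1*(-164334) = 389829 + 164334 = 554163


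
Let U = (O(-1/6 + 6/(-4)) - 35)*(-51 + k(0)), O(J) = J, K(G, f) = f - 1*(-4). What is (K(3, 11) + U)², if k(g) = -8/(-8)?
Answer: 30747025/9 ≈ 3.4163e+6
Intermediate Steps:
k(g) = 1 (k(g) = -8*(-⅛) = 1)
K(G, f) = 4 + f (K(G, f) = f + 4 = 4 + f)
U = 5500/3 (U = ((-1/6 + 6/(-4)) - 35)*(-51 + 1) = ((-1*⅙ + 6*(-¼)) - 35)*(-50) = ((-⅙ - 3/2) - 35)*(-50) = (-5/3 - 35)*(-50) = -110/3*(-50) = 5500/3 ≈ 1833.3)
(K(3, 11) + U)² = ((4 + 11) + 5500/3)² = (15 + 5500/3)² = (5545/3)² = 30747025/9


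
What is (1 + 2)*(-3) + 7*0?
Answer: -9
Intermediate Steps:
(1 + 2)*(-3) + 7*0 = 3*(-3) + 0 = -9 + 0 = -9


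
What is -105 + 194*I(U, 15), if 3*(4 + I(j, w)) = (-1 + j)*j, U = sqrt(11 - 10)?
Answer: -881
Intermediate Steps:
U = 1 (U = sqrt(1) = 1)
I(j, w) = -4 + j*(-1 + j)/3 (I(j, w) = -4 + ((-1 + j)*j)/3 = -4 + (j*(-1 + j))/3 = -4 + j*(-1 + j)/3)
-105 + 194*I(U, 15) = -105 + 194*(-4 - 1/3*1 + (1/3)*1**2) = -105 + 194*(-4 - 1/3 + (1/3)*1) = -105 + 194*(-4 - 1/3 + 1/3) = -105 + 194*(-4) = -105 - 776 = -881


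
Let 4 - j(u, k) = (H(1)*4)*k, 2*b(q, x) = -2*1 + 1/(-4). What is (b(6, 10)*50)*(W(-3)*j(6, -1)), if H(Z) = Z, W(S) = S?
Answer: 1350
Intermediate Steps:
b(q, x) = -9/8 (b(q, x) = (-2*1 + 1/(-4))/2 = (-2 - ¼)/2 = (½)*(-9/4) = -9/8)
j(u, k) = 4 - 4*k (j(u, k) = 4 - 1*4*k = 4 - 4*k)
(b(6, 10)*50)*(W(-3)*j(6, -1)) = (-9/8*50)*(-3*(4 - 4*(-1))) = -(-675)*(4 + 4)/4 = -(-675)*8/4 = -225/4*(-24) = 1350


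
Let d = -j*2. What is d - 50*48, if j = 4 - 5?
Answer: -2398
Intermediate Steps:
j = -1
d = 2 (d = -1*(-1)*2 = 1*2 = 2)
d - 50*48 = 2 - 50*48 = 2 - 2400 = -2398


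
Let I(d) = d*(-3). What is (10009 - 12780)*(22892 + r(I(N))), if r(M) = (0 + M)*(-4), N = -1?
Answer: -63400480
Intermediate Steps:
I(d) = -3*d
r(M) = -4*M (r(M) = M*(-4) = -4*M)
(10009 - 12780)*(22892 + r(I(N))) = (10009 - 12780)*(22892 - (-12)*(-1)) = -2771*(22892 - 4*3) = -2771*(22892 - 12) = -2771*22880 = -63400480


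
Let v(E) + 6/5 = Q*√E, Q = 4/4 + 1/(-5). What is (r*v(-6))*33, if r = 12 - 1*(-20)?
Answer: -6336/5 + 4224*I*√6/5 ≈ -1267.2 + 2069.3*I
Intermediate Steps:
Q = ⅘ (Q = 4*(¼) + 1*(-⅕) = 1 - ⅕ = ⅘ ≈ 0.80000)
v(E) = -6/5 + 4*√E/5
r = 32 (r = 12 + 20 = 32)
(r*v(-6))*33 = (32*(-6/5 + 4*√(-6)/5))*33 = (32*(-6/5 + 4*(I*√6)/5))*33 = (32*(-6/5 + 4*I*√6/5))*33 = (-192/5 + 128*I*√6/5)*33 = -6336/5 + 4224*I*√6/5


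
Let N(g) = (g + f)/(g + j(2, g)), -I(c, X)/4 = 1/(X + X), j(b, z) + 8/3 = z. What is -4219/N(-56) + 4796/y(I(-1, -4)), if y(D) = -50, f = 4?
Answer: -9164372/975 ≈ -9399.4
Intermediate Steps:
j(b, z) = -8/3 + z
I(c, X) = -2/X (I(c, X) = -4/(X + X) = -4*1/(2*X) = -2/X)
N(g) = (4 + g)/(-8/3 + 2*g) (N(g) = (g + 4)/(g + (-8/3 + g)) = (4 + g)/(-8/3 + 2*g))
-4219/N(-56) + 4796/y(I(-1, -4)) = -4219*2*(-4 + 3*(-56))/(3*(4 - 56)) + 4796/(-50) = -4219/((3/2)*(-52)/(-4 - 168)) + 4796*(-1/50) = -4219/((3/2)*(-52)/(-172)) - 2398/25 = -4219/((3/2)*(-1/172)*(-52)) - 2398/25 = -4219/39/86 - 2398/25 = -4219*86/39 - 2398/25 = -362834/39 - 2398/25 = -9164372/975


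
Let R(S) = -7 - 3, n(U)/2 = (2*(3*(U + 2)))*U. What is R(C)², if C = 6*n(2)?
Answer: 100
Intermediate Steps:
n(U) = 2*U*(12 + 6*U) (n(U) = 2*((2*(3*(U + 2)))*U) = 2*((2*(3*(2 + U)))*U) = 2*((2*(6 + 3*U))*U) = 2*((12 + 6*U)*U) = 2*(U*(12 + 6*U)) = 2*U*(12 + 6*U))
C = 576 (C = 6*(12*2*(2 + 2)) = 6*(12*2*4) = 6*96 = 576)
R(S) = -10
R(C)² = (-10)² = 100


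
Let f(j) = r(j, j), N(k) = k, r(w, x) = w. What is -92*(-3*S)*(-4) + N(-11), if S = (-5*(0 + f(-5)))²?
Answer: -690011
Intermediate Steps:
f(j) = j
S = 625 (S = (-5*(0 - 5))² = (-5*(-5))² = 25² = 625)
-92*(-3*S)*(-4) + N(-11) = -92*(-3*625)*(-4) - 11 = -(-172500)*(-4) - 11 = -92*7500 - 11 = -690000 - 11 = -690011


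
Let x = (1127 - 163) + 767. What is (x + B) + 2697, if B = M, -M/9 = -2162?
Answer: 23886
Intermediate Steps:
x = 1731 (x = 964 + 767 = 1731)
M = 19458 (M = -9*(-2162) = 19458)
B = 19458
(x + B) + 2697 = (1731 + 19458) + 2697 = 21189 + 2697 = 23886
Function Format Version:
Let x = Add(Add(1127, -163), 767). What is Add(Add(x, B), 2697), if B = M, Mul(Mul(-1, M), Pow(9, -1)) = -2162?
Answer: 23886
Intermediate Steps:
x = 1731 (x = Add(964, 767) = 1731)
M = 19458 (M = Mul(-9, -2162) = 19458)
B = 19458
Add(Add(x, B), 2697) = Add(Add(1731, 19458), 2697) = Add(21189, 2697) = 23886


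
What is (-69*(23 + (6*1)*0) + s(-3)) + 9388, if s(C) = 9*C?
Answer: 7774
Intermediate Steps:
(-69*(23 + (6*1)*0) + s(-3)) + 9388 = (-69*(23 + (6*1)*0) + 9*(-3)) + 9388 = (-69*(23 + 6*0) - 27) + 9388 = (-69*(23 + 0) - 27) + 9388 = (-69*23 - 27) + 9388 = (-1587 - 27) + 9388 = -1614 + 9388 = 7774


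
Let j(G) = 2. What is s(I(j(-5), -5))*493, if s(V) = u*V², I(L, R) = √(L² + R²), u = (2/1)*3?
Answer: 85782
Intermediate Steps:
u = 6 (u = (1*2)*3 = 2*3 = 6)
s(V) = 6*V²
s(I(j(-5), -5))*493 = (6*(√(2² + (-5)²))²)*493 = (6*(√(4 + 25))²)*493 = (6*(√29)²)*493 = (6*29)*493 = 174*493 = 85782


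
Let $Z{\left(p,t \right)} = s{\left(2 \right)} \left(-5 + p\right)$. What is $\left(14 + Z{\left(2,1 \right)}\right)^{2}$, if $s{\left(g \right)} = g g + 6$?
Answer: $256$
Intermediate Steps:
$s{\left(g \right)} = 6 + g^{2}$ ($s{\left(g \right)} = g^{2} + 6 = 6 + g^{2}$)
$Z{\left(p,t \right)} = -50 + 10 p$ ($Z{\left(p,t \right)} = \left(6 + 2^{2}\right) \left(-5 + p\right) = \left(6 + 4\right) \left(-5 + p\right) = 10 \left(-5 + p\right) = -50 + 10 p$)
$\left(14 + Z{\left(2,1 \right)}\right)^{2} = \left(14 + \left(-50 + 10 \cdot 2\right)\right)^{2} = \left(14 + \left(-50 + 20\right)\right)^{2} = \left(14 - 30\right)^{2} = \left(-16\right)^{2} = 256$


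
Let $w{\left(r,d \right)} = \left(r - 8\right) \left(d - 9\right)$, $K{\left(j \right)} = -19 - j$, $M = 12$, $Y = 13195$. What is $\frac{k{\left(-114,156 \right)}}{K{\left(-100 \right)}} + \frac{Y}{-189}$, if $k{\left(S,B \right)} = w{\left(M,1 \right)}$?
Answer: $- \frac{5687}{81} \approx -70.21$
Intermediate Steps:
$w{\left(r,d \right)} = \left(-9 + d\right) \left(-8 + r\right)$ ($w{\left(r,d \right)} = \left(-8 + r\right) \left(-9 + d\right) = \left(-9 + d\right) \left(-8 + r\right)$)
$k{\left(S,B \right)} = -32$ ($k{\left(S,B \right)} = 72 - 108 - 8 + 1 \cdot 12 = 72 - 108 - 8 + 12 = -32$)
$\frac{k{\left(-114,156 \right)}}{K{\left(-100 \right)}} + \frac{Y}{-189} = - \frac{32}{-19 - -100} + \frac{13195}{-189} = - \frac{32}{-19 + 100} + 13195 \left(- \frac{1}{189}\right) = - \frac{32}{81} - \frac{1885}{27} = - \frac{5687}{81}$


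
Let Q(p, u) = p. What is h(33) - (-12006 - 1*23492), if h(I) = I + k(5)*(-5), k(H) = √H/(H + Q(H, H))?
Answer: 35531 - √5/2 ≈ 35530.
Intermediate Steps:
k(H) = 1/(2*√H) (k(H) = √H/(H + H) = √H/((2*H)) = (1/(2*H))*√H = 1/(2*√H))
h(I) = I - √5/2 (h(I) = I + (1/(2*√5))*(-5) = I + ((√5/5)/2)*(-5) = I + (√5/10)*(-5) = I - √5/2)
h(33) - (-12006 - 1*23492) = (33 - √5/2) - (-12006 - 1*23492) = (33 - √5/2) - (-12006 - 23492) = (33 - √5/2) - 1*(-35498) = (33 - √5/2) + 35498 = 35531 - √5/2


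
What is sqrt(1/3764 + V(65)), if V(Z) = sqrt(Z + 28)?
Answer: sqrt(941 + 3541924*sqrt(93))/1882 ≈ 3.1055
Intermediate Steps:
V(Z) = sqrt(28 + Z)
sqrt(1/3764 + V(65)) = sqrt(1/3764 + sqrt(28 + 65)) = sqrt(1/3764 + sqrt(93))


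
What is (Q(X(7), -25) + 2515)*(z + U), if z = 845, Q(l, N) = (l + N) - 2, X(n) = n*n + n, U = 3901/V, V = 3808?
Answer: 512244099/238 ≈ 2.1523e+6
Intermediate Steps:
U = 3901/3808 ≈ 1.0244
X(n) = n + n**2 (X(n) = n**2 + n = n + n**2)
Q(l, N) = -2 + N + l (Q(l, N) = (N + l) - 2 = -2 + N + l)
(Q(X(7), -25) + 2515)*(z + U) = ((-2 - 25 + 7*(1 + 7)) + 2515)*(845 + 3901/3808) = ((-2 - 25 + 7*8) + 2515)*(3221661/3808) = ((-2 - 25 + 56) + 2515)*(3221661/3808) = (29 + 2515)*(3221661/3808) = 2544*(3221661/3808) = 512244099/238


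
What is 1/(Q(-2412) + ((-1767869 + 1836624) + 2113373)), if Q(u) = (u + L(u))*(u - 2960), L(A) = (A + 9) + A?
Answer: 1/41005572 ≈ 2.4387e-8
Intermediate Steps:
L(A) = 9 + 2*A (L(A) = (9 + A) + A = 9 + 2*A)
Q(u) = (-2960 + u)*(9 + 3*u) (Q(u) = (u + (9 + 2*u))*(u - 2960) = (9 + 3*u)*(-2960 + u) = (-2960 + u)*(9 + 3*u))
1/(Q(-2412) + ((-1767869 + 1836624) + 2113373)) = 1/((-26640 - 8871*(-2412) + 3*(-2412)²) + ((-1767869 + 1836624) + 2113373)) = 1/((-26640 + 21396852 + 3*5817744) + (68755 + 2113373)) = 1/((-26640 + 21396852 + 17453232) + 2182128) = 1/(38823444 + 2182128) = 1/41005572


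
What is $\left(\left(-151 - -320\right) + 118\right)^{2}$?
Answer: $82369$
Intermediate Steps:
$\left(\left(-151 - -320\right) + 118\right)^{2} = \left(\left(-151 + 320\right) + 118\right)^{2} = \left(169 + 118\right)^{2} = 287^{2} = 82369$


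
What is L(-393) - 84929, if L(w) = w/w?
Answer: -84928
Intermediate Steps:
L(w) = 1
L(-393) - 84929 = 1 - 84929 = -84928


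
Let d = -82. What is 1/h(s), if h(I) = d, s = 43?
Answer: -1/82 ≈ -0.012195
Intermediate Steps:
h(I) = -82
1/h(s) = 1/(-82) = -1/82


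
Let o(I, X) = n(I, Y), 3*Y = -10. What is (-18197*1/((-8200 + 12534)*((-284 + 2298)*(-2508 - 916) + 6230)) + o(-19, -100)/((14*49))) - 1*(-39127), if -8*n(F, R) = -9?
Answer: 1602951110976798519/40967900523088 ≈ 39127.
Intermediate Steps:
Y = -10/3 (Y = (⅓)*(-10) = -10/3 ≈ -3.3333)
n(F, R) = 9/8 (n(F, R) = -⅛*(-9) = 9/8)
o(I, X) = 9/8
(-18197*1/((-8200 + 12534)*((-284 + 2298)*(-2508 - 916) + 6230)) + o(-19, -100)/((14*49))) - 1*(-39127) = (-18197*1/((-8200 + 12534)*((-284 + 2298)*(-2508 - 916) + 6230)) + 9/(8*((14*49)))) - 1*(-39127) = (-18197*1/(4334*(2014*(-3424) + 6230)) + (9/8)/686) + 39127 = (-18197*1/(4334*(-6895936 + 6230)) + (9/8)*(1/686)) + 39127 = (-18197/((-6889706*4334)) + 9/5488) + 39127 = (-18197/(-29859985804) + 9/5488) + 39127 = (-18197*(-1/29859985804) + 9/5488) + 39127 = (18197/29859985804 + 9/5488) + 39127 = 67209934343/40967900523088 + 39127 = 1602951110976798519/40967900523088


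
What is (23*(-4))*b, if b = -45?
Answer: 4140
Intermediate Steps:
(23*(-4))*b = (23*(-4))*(-45) = -92*(-45) = 4140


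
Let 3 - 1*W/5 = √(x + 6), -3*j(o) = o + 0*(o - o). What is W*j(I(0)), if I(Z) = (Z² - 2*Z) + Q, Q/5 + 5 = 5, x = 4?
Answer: 0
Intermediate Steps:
Q = 0 (Q = -25 + 5*5 = -25 + 25 = 0)
I(Z) = Z² - 2*Z (I(Z) = (Z² - 2*Z) + 0 = Z² - 2*Z)
j(o) = -o/3 (j(o) = -(o + 0*(o - o))/3 = -(o + 0*0)/3 = -(o + 0)/3 = -o/3)
W = 15 - 5*√10 (W = 15 - 5*√(4 + 6) = 15 - 5*√10 ≈ -0.81139)
W*j(I(0)) = (15 - 5*√10)*(-0*(-2 + 0)) = (15 - 5*√10)*(-0*(-2)) = (15 - 5*√10)*(-⅓*0) = (15 - 5*√10)*0 = 0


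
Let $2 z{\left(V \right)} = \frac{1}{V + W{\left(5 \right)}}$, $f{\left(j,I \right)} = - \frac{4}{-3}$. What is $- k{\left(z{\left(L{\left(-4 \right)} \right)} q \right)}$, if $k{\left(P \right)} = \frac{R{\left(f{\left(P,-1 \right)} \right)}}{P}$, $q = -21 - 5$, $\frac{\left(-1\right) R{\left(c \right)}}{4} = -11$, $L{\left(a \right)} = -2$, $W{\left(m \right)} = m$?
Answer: $\frac{132}{13} \approx 10.154$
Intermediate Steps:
$f{\left(j,I \right)} = \frac{4}{3}$ ($f{\left(j,I \right)} = \left(-4\right) \left(- \frac{1}{3}\right) = \frac{4}{3}$)
$R{\left(c \right)} = 44$ ($R{\left(c \right)} = \left(-4\right) \left(-11\right) = 44$)
$q = -26$ ($q = -21 - 5 = -26$)
$z{\left(V \right)} = \frac{1}{2 \left(5 + V\right)}$ ($z{\left(V \right)} = \frac{1}{2 \left(V + 5\right)} = \frac{1}{2 \left(5 + V\right)}$)
$k{\left(P \right)} = \frac{44}{P}$
$- k{\left(z{\left(L{\left(-4 \right)} \right)} q \right)} = - \frac{44}{\frac{1}{2 \left(5 - 2\right)} \left(-26\right)} = - \frac{44}{\frac{1}{2 \cdot 3} \left(-26\right)} = - \frac{44}{\frac{1}{2} \cdot \frac{1}{3} \left(-26\right)} = - \frac{44}{\frac{1}{6} \left(-26\right)} = - \frac{44}{- \frac{13}{3}} = - \frac{44 \left(-3\right)}{13} = \left(-1\right) \left(- \frac{132}{13}\right) = \frac{132}{13}$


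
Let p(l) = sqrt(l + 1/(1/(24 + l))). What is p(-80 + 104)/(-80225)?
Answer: -6*sqrt(2)/80225 ≈ -0.00010577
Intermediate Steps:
p(l) = sqrt(24 + 2*l) (p(l) = sqrt(l + (24 + l)) = sqrt(24 + 2*l))
p(-80 + 104)/(-80225) = sqrt(24 + 2*(-80 + 104))/(-80225) = sqrt(24 + 2*24)*(-1/80225) = sqrt(24 + 48)*(-1/80225) = sqrt(72)*(-1/80225) = (6*sqrt(2))*(-1/80225) = -6*sqrt(2)/80225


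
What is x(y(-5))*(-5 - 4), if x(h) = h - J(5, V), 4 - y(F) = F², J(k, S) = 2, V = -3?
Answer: 207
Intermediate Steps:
y(F) = 4 - F²
x(h) = -2 + h (x(h) = h - 1*2 = h - 2 = -2 + h)
x(y(-5))*(-5 - 4) = (-2 + (4 - 1*(-5)²))*(-5 - 4) = (-2 + (4 - 1*25))*(-9) = (-2 + (4 - 25))*(-9) = (-2 - 21)*(-9) = -23*(-9) = 207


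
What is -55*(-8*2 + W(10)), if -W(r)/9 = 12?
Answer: 6820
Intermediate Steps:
W(r) = -108 (W(r) = -9*12 = -108)
-55*(-8*2 + W(10)) = -55*(-8*2 - 108) = -55*(-16 - 108) = -55*(-124) = 6820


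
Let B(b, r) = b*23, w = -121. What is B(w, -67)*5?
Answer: -13915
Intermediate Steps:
B(b, r) = 23*b
B(w, -67)*5 = (23*(-121))*5 = -2783*5 = -13915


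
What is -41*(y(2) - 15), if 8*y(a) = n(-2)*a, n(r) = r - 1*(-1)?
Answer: 2501/4 ≈ 625.25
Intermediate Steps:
n(r) = 1 + r (n(r) = r + 1 = 1 + r)
y(a) = -a/8 (y(a) = ((1 - 2)*a)/8 = (-a)/8 = -a/8)
-41*(y(2) - 15) = -41*(-1/8*2 - 15) = -41*(-1/4 - 15) = -41*(-61/4) = 2501/4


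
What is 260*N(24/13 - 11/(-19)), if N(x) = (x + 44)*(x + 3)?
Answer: 307315600/4693 ≈ 65484.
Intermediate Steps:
N(x) = (3 + x)*(44 + x) (N(x) = (44 + x)*(3 + x) = (3 + x)*(44 + x))
260*N(24/13 - 11/(-19)) = 260*(132 + (24/13 - 11/(-19))**2 + 47*(24/13 - 11/(-19))) = 260*(132 + (24*(1/13) - 11*(-1/19))**2 + 47*(24*(1/13) - 11*(-1/19))) = 260*(132 + (24/13 + 11/19)**2 + 47*(24/13 + 11/19)) = 260*(132 + (599/247)**2 + 47*(599/247)) = 260*(132 + 358801/61009 + 28153/247) = 260*(15365780/61009) = 307315600/4693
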